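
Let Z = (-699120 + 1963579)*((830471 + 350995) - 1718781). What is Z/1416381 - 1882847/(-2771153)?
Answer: -627584705908606266/1308336152431 ≈ -4.7968e+5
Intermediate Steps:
Z = -679412787585 (Z = 1264459*(1181466 - 1718781) = 1264459*(-537315) = -679412787585)
Z/1416381 - 1882847/(-2771153) = -679412787585/1416381 - 1882847/(-2771153) = -679412787585*1/1416381 - 1882847*(-1/2771153) = -226470929195/472127 + 1882847/2771153 = -627584705908606266/1308336152431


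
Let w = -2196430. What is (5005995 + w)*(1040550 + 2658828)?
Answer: 10393642950570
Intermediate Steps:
(5005995 + w)*(1040550 + 2658828) = (5005995 - 2196430)*(1040550 + 2658828) = 2809565*3699378 = 10393642950570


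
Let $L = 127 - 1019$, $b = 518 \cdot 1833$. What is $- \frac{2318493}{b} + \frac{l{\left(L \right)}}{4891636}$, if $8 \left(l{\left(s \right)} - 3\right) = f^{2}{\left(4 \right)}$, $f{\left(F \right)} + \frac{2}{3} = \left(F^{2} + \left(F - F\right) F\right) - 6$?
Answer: $- \frac{17011815955697}{6966868548276} \approx -2.4418$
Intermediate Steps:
$b = 949494$
$L = -892$ ($L = 127 - 1019 = -892$)
$f{\left(F \right)} = - \frac{20}{3} + F^{2}$ ($f{\left(F \right)} = - \frac{2}{3} - \left(6 - F^{2} - \left(F - F\right) F\right) = - \frac{2}{3} + \left(\left(F^{2} + 0 F\right) - 6\right) = - \frac{2}{3} + \left(\left(F^{2} + 0\right) - 6\right) = - \frac{2}{3} + \left(F^{2} - 6\right) = - \frac{2}{3} + \left(-6 + F^{2}\right) = - \frac{20}{3} + F^{2}$)
$l{\left(s \right)} = \frac{125}{9}$ ($l{\left(s \right)} = 3 + \frac{\left(- \frac{20}{3} + 4^{2}\right)^{2}}{8} = 3 + \frac{\left(- \frac{20}{3} + 16\right)^{2}}{8} = 3 + \frac{\left(\frac{28}{3}\right)^{2}}{8} = 3 + \frac{1}{8} \cdot \frac{784}{9} = 3 + \frac{98}{9} = \frac{125}{9}$)
$- \frac{2318493}{b} + \frac{l{\left(L \right)}}{4891636} = - \frac{2318493}{949494} + \frac{125}{9 \cdot 4891636} = \left(-2318493\right) \frac{1}{949494} + \frac{125}{9} \cdot \frac{1}{4891636} = - \frac{772831}{316498} + \frac{125}{44024724} = - \frac{17011815955697}{6966868548276}$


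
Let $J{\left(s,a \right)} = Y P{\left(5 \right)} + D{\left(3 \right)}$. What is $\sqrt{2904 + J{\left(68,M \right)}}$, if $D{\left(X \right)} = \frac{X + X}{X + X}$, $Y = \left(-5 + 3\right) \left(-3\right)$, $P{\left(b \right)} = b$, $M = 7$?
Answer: $\sqrt{2935} \approx 54.176$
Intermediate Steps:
$Y = 6$ ($Y = \left(-2\right) \left(-3\right) = 6$)
$D{\left(X \right)} = 1$ ($D{\left(X \right)} = \frac{2 X}{2 X} = 2 X \frac{1}{2 X} = 1$)
$J{\left(s,a \right)} = 31$ ($J{\left(s,a \right)} = 6 \cdot 5 + 1 = 30 + 1 = 31$)
$\sqrt{2904 + J{\left(68,M \right)}} = \sqrt{2904 + 31} = \sqrt{2935}$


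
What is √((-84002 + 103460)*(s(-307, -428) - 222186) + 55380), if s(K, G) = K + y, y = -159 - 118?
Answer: 4*I*√270912705 ≈ 65838.0*I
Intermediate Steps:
y = -277
s(K, G) = -277 + K (s(K, G) = K - 277 = -277 + K)
√((-84002 + 103460)*(s(-307, -428) - 222186) + 55380) = √((-84002 + 103460)*((-277 - 307) - 222186) + 55380) = √(19458*(-584 - 222186) + 55380) = √(19458*(-222770) + 55380) = √(-4334658660 + 55380) = √(-4334603280) = 4*I*√270912705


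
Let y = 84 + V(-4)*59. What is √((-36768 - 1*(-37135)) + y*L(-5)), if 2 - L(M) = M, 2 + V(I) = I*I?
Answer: √6737 ≈ 82.079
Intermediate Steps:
V(I) = -2 + I² (V(I) = -2 + I*I = -2 + I²)
y = 910 (y = 84 + (-2 + (-4)²)*59 = 84 + (-2 + 16)*59 = 84 + 14*59 = 84 + 826 = 910)
L(M) = 2 - M
√((-36768 - 1*(-37135)) + y*L(-5)) = √((-36768 - 1*(-37135)) + 910*(2 - 1*(-5))) = √((-36768 + 37135) + 910*(2 + 5)) = √(367 + 910*7) = √(367 + 6370) = √6737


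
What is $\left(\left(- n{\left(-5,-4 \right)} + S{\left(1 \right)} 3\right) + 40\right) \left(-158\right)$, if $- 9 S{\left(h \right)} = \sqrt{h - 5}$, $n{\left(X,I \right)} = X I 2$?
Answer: $\frac{316 i}{3} \approx 105.33 i$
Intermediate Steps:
$n{\left(X,I \right)} = 2 I X$ ($n{\left(X,I \right)} = I X 2 = 2 I X$)
$S{\left(h \right)} = - \frac{\sqrt{-5 + h}}{9}$ ($S{\left(h \right)} = - \frac{\sqrt{h - 5}}{9} = - \frac{\sqrt{-5 + h}}{9}$)
$\left(\left(- n{\left(-5,-4 \right)} + S{\left(1 \right)} 3\right) + 40\right) \left(-158\right) = \left(\left(- 2 \left(-4\right) \left(-5\right) + - \frac{\sqrt{-5 + 1}}{9} \cdot 3\right) + 40\right) \left(-158\right) = \left(\left(\left(-1\right) 40 + - \frac{\sqrt{-4}}{9} \cdot 3\right) + 40\right) \left(-158\right) = \left(\left(-40 + - \frac{2 i}{9} \cdot 3\right) + 40\right) \left(-158\right) = \left(\left(-40 - \frac{2 i}{3}\right) + 40\right) \left(-158\right) = - \frac{2 i}{3} \left(-158\right) = \frac{316 i}{3}$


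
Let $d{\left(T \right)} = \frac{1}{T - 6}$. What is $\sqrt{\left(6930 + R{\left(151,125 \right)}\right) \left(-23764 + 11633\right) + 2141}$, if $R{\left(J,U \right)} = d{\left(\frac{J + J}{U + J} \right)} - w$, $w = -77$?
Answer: $\frac{i \sqrt{38956728983498}}{677} \approx 9219.4 i$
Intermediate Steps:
$d{\left(T \right)} = \frac{1}{-6 + T}$
$R{\left(J,U \right)} = 77 + \frac{1}{-6 + \frac{2 J}{J + U}}$ ($R{\left(J,U \right)} = \frac{1}{-6 + \frac{J + J}{U + J}} - -77 = \frac{1}{-6 + \frac{2 J}{J + U}} + 77 = 77 + \frac{1}{-6 + \frac{2 J}{J + U}}$)
$\sqrt{\left(6930 + R{\left(151,125 \right)}\right) \left(-23764 + 11633\right) + 2141} = \sqrt{\left(6930 + \frac{307 \cdot 151 + 461 \cdot 125}{2 \left(2 \cdot 151 + 3 \cdot 125\right)}\right) \left(-23764 + 11633\right) + 2141} = \sqrt{\left(6930 + \frac{46357 + 57625}{2 \left(302 + 375\right)}\right) \left(-12131\right) + 2141} = \sqrt{\left(6930 + \frac{1}{2} \cdot \frac{1}{677} \cdot 103982\right) \left(-12131\right) + 2141} = \sqrt{\left(6930 + \frac{51991}{677}\right) \left(-12131\right) + 2141} = \sqrt{\frac{4743601}{677} \left(-12131\right) + 2141} = \sqrt{- \frac{57544623731}{677} + 2141} = \sqrt{- \frac{57543174274}{677}} = \frac{i \sqrt{38956728983498}}{677}$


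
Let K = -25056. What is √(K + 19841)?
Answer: I*√5215 ≈ 72.215*I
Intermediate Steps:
√(K + 19841) = √(-25056 + 19841) = √(-5215) = I*√5215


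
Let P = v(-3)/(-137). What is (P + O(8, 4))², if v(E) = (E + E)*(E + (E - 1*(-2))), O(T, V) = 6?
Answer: 636804/18769 ≈ 33.928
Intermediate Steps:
v(E) = 2*E*(2 + 2*E) (v(E) = (2*E)*(E + (E + 2)) = (2*E)*(E + (2 + E)) = (2*E)*(2 + 2*E) = 2*E*(2 + 2*E))
P = -24/137 (P = (4*(-3)*(1 - 3))/(-137) = (4*(-3)*(-2))*(-1/137) = 24*(-1/137) = -24/137 ≈ -0.17518)
(P + O(8, 4))² = (-24/137 + 6)² = (798/137)² = 636804/18769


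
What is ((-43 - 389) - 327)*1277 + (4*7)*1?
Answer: -969215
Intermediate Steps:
((-43 - 389) - 327)*1277 + (4*7)*1 = (-432 - 327)*1277 + 28*1 = -759*1277 + 28 = -969243 + 28 = -969215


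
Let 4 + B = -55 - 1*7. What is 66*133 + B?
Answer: 8712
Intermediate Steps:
B = -66 (B = -4 + (-55 - 1*7) = -4 + (-55 - 7) = -4 - 62 = -66)
66*133 + B = 66*133 - 66 = 8778 - 66 = 8712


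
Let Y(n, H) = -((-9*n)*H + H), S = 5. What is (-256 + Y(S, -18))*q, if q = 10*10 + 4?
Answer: -108992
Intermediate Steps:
q = 104 (q = 100 + 4 = 104)
Y(n, H) = -H + 9*H*n (Y(n, H) = -(-9*H*n + H) = -(H - 9*H*n) = -H + 9*H*n)
(-256 + Y(S, -18))*q = (-256 - 18*(-1 + 9*5))*104 = (-256 - 18*(-1 + 45))*104 = (-256 - 18*44)*104 = (-256 - 792)*104 = -1048*104 = -108992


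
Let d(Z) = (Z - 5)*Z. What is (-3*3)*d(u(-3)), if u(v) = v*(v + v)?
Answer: -2106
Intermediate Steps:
u(v) = 2*v**2 (u(v) = v*(2*v) = 2*v**2)
d(Z) = Z*(-5 + Z) (d(Z) = (-5 + Z)*Z = Z*(-5 + Z))
(-3*3)*d(u(-3)) = (-3*3)*((2*(-3)**2)*(-5 + 2*(-3)**2)) = -9*2*9*(-5 + 2*9) = -162*(-5 + 18) = -162*13 = -9*234 = -2106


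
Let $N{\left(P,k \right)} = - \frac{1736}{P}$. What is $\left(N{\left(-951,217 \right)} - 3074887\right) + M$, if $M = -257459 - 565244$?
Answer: $- \frac{3706606354}{951} \approx -3.8976 \cdot 10^{6}$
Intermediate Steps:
$M = -822703$ ($M = -257459 - 565244 = -822703$)
$\left(N{\left(-951,217 \right)} - 3074887\right) + M = \left(- \frac{1736}{-951} - 3074887\right) - 822703 = \left(\left(-1736\right) \left(- \frac{1}{951}\right) - 3074887\right) - 822703 = \left(\frac{1736}{951} - 3074887\right) - 822703 = - \frac{2924215801}{951} - 822703 = - \frac{3706606354}{951}$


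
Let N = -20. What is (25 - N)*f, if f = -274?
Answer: -12330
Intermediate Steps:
(25 - N)*f = (25 - 1*(-20))*(-274) = (25 + 20)*(-274) = 45*(-274) = -12330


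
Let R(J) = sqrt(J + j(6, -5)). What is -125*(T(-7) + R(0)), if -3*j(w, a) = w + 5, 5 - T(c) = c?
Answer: -1500 - 125*I*sqrt(33)/3 ≈ -1500.0 - 239.36*I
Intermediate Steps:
T(c) = 5 - c
j(w, a) = -5/3 - w/3 (j(w, a) = -(w + 5)/3 = -(5 + w)/3 = -5/3 - w/3)
R(J) = sqrt(-11/3 + J) (R(J) = sqrt(J + (-5/3 - 1/3*6)) = sqrt(J + (-5/3 - 2)) = sqrt(J - 11/3) = sqrt(-11/3 + J))
-125*(T(-7) + R(0)) = -125*((5 - 1*(-7)) + sqrt(-33 + 9*0)/3) = -125*((5 + 7) + sqrt(-33 + 0)/3) = -125*(12 + sqrt(-33)/3) = -125*(12 + (I*sqrt(33))/3) = -125*(12 + I*sqrt(33)/3) = -(1500 + 125*I*sqrt(33)/3) = -1500 - 125*I*sqrt(33)/3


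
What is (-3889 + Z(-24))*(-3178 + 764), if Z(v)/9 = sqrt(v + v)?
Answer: 9388046 - 86904*I*sqrt(3) ≈ 9.388e+6 - 1.5052e+5*I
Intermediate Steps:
Z(v) = 9*sqrt(2)*sqrt(v) (Z(v) = 9*sqrt(v + v) = 9*sqrt(2*v) = 9*(sqrt(2)*sqrt(v)) = 9*sqrt(2)*sqrt(v))
(-3889 + Z(-24))*(-3178 + 764) = (-3889 + 9*sqrt(2)*sqrt(-24))*(-3178 + 764) = (-3889 + 9*sqrt(2)*(2*I*sqrt(6)))*(-2414) = (-3889 + 36*I*sqrt(3))*(-2414) = 9388046 - 86904*I*sqrt(3)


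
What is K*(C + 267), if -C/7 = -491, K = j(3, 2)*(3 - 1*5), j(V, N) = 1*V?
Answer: -22224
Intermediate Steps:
j(V, N) = V
K = -6 (K = 3*(3 - 1*5) = 3*(3 - 5) = 3*(-2) = -6)
C = 3437 (C = -7*(-491) = 3437)
K*(C + 267) = -6*(3437 + 267) = -6*3704 = -22224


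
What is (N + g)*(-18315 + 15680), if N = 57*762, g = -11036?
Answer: -85368730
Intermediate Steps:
N = 43434
(N + g)*(-18315 + 15680) = (43434 - 11036)*(-18315 + 15680) = 32398*(-2635) = -85368730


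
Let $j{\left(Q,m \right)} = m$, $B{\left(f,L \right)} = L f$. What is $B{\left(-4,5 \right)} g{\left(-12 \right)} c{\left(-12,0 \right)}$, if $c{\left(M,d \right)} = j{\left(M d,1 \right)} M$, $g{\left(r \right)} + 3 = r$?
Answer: $-3600$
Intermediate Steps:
$g{\left(r \right)} = -3 + r$
$c{\left(M,d \right)} = M$ ($c{\left(M,d \right)} = 1 M = M$)
$B{\left(-4,5 \right)} g{\left(-12 \right)} c{\left(-12,0 \right)} = 5 \left(-4\right) \left(-3 - 12\right) \left(-12\right) = \left(-20\right) \left(-15\right) \left(-12\right) = 300 \left(-12\right) = -3600$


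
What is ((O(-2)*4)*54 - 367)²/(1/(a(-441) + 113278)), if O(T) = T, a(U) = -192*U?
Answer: 126371477950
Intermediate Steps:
((O(-2)*4)*54 - 367)²/(1/(a(-441) + 113278)) = (-2*4*54 - 367)²/(1/(-192*(-441) + 113278)) = (-8*54 - 367)²/(1/(84672 + 113278)) = (-432 - 367)²/(1/197950) = (-799)²/(1/197950) = 638401*197950 = 126371477950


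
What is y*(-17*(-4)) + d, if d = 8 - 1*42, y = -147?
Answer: -10030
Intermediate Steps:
d = -34 (d = 8 - 42 = -34)
y*(-17*(-4)) + d = -(-2499)*(-4) - 34 = -147*68 - 34 = -9996 - 34 = -10030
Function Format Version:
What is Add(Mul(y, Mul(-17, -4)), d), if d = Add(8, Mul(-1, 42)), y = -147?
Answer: -10030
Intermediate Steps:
d = -34 (d = Add(8, -42) = -34)
Add(Mul(y, Mul(-17, -4)), d) = Add(Mul(-147, Mul(-17, -4)), -34) = Add(Mul(-147, 68), -34) = Add(-9996, -34) = -10030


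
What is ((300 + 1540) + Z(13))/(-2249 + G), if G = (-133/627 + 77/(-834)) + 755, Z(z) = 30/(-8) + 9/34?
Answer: -190946107/155365822 ≈ -1.2290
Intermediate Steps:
Z(z) = -237/68 (Z(z) = 30*(-⅛) + 9*(1/34) = -15/4 + 9/34 = -237/68)
G = 2307859/3058 (G = (-133*1/627 + 77*(-1/834)) + 755 = (-7/33 - 77/834) + 755 = -931/3058 + 755 = 2307859/3058 ≈ 754.70)
((300 + 1540) + Z(13))/(-2249 + G) = ((300 + 1540) - 237/68)/(-2249 + 2307859/3058) = (1840 - 237/68)/(-4569583/3058) = (124883/68)*(-3058/4569583) = -190946107/155365822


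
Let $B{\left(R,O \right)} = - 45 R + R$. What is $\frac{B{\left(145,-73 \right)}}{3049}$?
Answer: $- \frac{6380}{3049} \approx -2.0925$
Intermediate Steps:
$B{\left(R,O \right)} = - 44 R$
$\frac{B{\left(145,-73 \right)}}{3049} = \frac{\left(-44\right) 145}{3049} = \left(-6380\right) \frac{1}{3049} = - \frac{6380}{3049}$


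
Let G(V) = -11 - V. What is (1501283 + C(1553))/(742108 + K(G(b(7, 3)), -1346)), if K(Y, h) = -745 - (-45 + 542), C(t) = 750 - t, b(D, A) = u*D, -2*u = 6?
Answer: 750240/370433 ≈ 2.0253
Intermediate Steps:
u = -3 (u = -½*6 = -3)
b(D, A) = -3*D
K(Y, h) = -1242 (K(Y, h) = -745 - 1*497 = -745 - 497 = -1242)
(1501283 + C(1553))/(742108 + K(G(b(7, 3)), -1346)) = (1501283 + (750 - 1*1553))/(742108 - 1242) = (1501283 + (750 - 1553))/740866 = (1501283 - 803)*(1/740866) = 1500480*(1/740866) = 750240/370433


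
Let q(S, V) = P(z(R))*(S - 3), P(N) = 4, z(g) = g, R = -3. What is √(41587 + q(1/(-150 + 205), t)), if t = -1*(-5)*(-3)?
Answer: √125764595/55 ≈ 203.90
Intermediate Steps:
t = -15 (t = 5*(-3) = -15)
q(S, V) = -12 + 4*S (q(S, V) = 4*(S - 3) = 4*(-3 + S) = -12 + 4*S)
√(41587 + q(1/(-150 + 205), t)) = √(41587 + (-12 + 4/(-150 + 205))) = √(41587 + (-12 + 4/55)) = √(41587 - 656/55) = √(2286629/55) = √125764595/55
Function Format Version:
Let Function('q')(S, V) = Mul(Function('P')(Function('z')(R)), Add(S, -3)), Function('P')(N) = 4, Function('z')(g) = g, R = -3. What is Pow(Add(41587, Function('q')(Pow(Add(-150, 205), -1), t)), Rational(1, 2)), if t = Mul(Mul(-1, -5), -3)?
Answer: Mul(Rational(1, 55), Pow(125764595, Rational(1, 2))) ≈ 203.90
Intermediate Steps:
t = -15 (t = Mul(5, -3) = -15)
Function('q')(S, V) = Add(-12, Mul(4, S)) (Function('q')(S, V) = Mul(4, Add(S, -3)) = Mul(4, Add(-3, S)) = Add(-12, Mul(4, S)))
Pow(Add(41587, Function('q')(Pow(Add(-150, 205), -1), t)), Rational(1, 2)) = Pow(Add(41587, Add(-12, Mul(4, Pow(Add(-150, 205), -1)))), Rational(1, 2)) = Pow(Add(41587, Add(-12, Mul(4, Pow(55, -1)))), Rational(1, 2)) = Pow(Add(41587, Add(-12, Mul(4, Rational(1, 55)))), Rational(1, 2)) = Pow(Add(41587, Add(-12, Rational(4, 55))), Rational(1, 2)) = Pow(Add(41587, Rational(-656, 55)), Rational(1, 2)) = Pow(Rational(2286629, 55), Rational(1, 2)) = Mul(Rational(1, 55), Pow(125764595, Rational(1, 2)))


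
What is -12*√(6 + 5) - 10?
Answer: -10 - 12*√11 ≈ -49.799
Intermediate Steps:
-12*√(6 + 5) - 10 = -12*√11 - 10 = -10 - 12*√11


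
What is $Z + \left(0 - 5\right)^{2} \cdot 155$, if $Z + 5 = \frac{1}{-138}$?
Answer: $\frac{534059}{138} \approx 3870.0$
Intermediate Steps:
$Z = - \frac{691}{138}$ ($Z = -5 + \frac{1}{-138} = -5 - \frac{1}{138} = - \frac{691}{138} \approx -5.0072$)
$Z + \left(0 - 5\right)^{2} \cdot 155 = - \frac{691}{138} + \left(0 - 5\right)^{2} \cdot 155 = - \frac{691}{138} + \left(-5\right)^{2} \cdot 155 = - \frac{691}{138} + 25 \cdot 155 = - \frac{691}{138} + 3875 = \frac{534059}{138}$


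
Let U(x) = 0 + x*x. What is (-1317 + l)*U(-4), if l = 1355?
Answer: 608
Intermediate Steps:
U(x) = x² (U(x) = 0 + x² = x²)
(-1317 + l)*U(-4) = (-1317 + 1355)*(-4)² = 38*16 = 608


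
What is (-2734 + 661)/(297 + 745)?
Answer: -2073/1042 ≈ -1.9894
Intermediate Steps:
(-2734 + 661)/(297 + 745) = -2073/1042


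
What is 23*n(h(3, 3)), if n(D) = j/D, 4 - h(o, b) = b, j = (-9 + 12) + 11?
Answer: 322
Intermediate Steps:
j = 14 (j = 3 + 11 = 14)
h(o, b) = 4 - b
n(D) = 14/D
23*n(h(3, 3)) = 23*(14/(4 - 1*3)) = 23*(14/(4 - 3)) = 23*(14/1) = 23*(14*1) = 23*14 = 322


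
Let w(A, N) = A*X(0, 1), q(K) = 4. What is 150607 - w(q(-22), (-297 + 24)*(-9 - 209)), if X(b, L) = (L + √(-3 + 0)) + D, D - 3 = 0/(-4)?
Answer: 150591 - 4*I*√3 ≈ 1.5059e+5 - 6.9282*I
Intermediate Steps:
D = 3 (D = 3 + 0/(-4) = 3 + 0*(-¼) = 3 + 0 = 3)
X(b, L) = 3 + L + I*√3 (X(b, L) = (L + √(-3 + 0)) + 3 = (L + √(-3)) + 3 = (L + I*√3) + 3 = 3 + L + I*√3)
w(A, N) = A*(4 + I*√3) (w(A, N) = A*(3 + 1 + I*√3) = A*(4 + I*√3))
150607 - w(q(-22), (-297 + 24)*(-9 - 209)) = 150607 - 4*(4 + I*√3) = 150607 - (16 + 4*I*√3) = 150607 + (-16 - 4*I*√3) = 150591 - 4*I*√3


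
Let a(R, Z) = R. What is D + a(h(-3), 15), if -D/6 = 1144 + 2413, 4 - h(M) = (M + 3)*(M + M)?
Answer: -21338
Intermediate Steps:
h(M) = 4 - 2*M*(3 + M) (h(M) = 4 - (M + 3)*(M + M) = 4 - (3 + M)*2*M = 4 - 2*M*(3 + M))
D = -21342 (D = -6*(1144 + 2413) = -6*3557 = -21342)
D + a(h(-3), 15) = -21342 + (4 - 6*(-3) - 2*(-3)²) = -21342 + (4 + 18 - 2*9) = -21342 + (4 + 18 - 18) = -21342 + 4 = -21338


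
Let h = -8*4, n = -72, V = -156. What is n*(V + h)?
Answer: 13536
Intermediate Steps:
h = -32
n*(V + h) = -72*(-156 - 32) = -72*(-188) = 13536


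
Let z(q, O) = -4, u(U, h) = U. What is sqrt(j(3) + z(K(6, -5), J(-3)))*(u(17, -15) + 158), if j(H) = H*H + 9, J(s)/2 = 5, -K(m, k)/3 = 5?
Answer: 175*sqrt(14) ≈ 654.79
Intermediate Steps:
K(m, k) = -15 (K(m, k) = -3*5 = -15)
J(s) = 10 (J(s) = 2*5 = 10)
j(H) = 9 + H**2 (j(H) = H**2 + 9 = 9 + H**2)
sqrt(j(3) + z(K(6, -5), J(-3)))*(u(17, -15) + 158) = sqrt((9 + 3**2) - 4)*(17 + 158) = sqrt((9 + 9) - 4)*175 = sqrt(18 - 4)*175 = sqrt(14)*175 = 175*sqrt(14)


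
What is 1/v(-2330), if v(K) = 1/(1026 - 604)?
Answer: 422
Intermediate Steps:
v(K) = 1/422
1/v(-2330) = 1/(1/422) = 422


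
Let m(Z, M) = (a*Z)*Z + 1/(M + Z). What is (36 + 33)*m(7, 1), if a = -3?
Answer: -81075/8 ≈ -10134.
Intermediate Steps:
m(Z, M) = 1/(M + Z) - 3*Z² (m(Z, M) = (-3*Z)*Z + 1/(M + Z) = -3*Z² + 1/(M + Z) = 1/(M + Z) - 3*Z²)
(36 + 33)*m(7, 1) = (36 + 33)*((1 - 3*7³ - 3*1*7²)/(1 + 7)) = 69*((1 - 3*343 - 3*1*49)/8) = 69*((1 - 1029 - 147)/8) = 69*((⅛)*(-1175)) = 69*(-1175/8) = -81075/8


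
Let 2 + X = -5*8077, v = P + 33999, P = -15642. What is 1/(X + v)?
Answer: -1/22030 ≈ -4.5393e-5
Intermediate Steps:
v = 18357 (v = -15642 + 33999 = 18357)
X = -40387 (X = -2 - 5*8077 = -2 - 40385 = -40387)
1/(X + v) = 1/(-40387 + 18357) = 1/(-22030) = -1/22030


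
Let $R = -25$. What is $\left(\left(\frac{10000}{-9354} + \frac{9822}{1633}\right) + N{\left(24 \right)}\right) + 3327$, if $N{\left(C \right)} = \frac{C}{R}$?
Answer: $\frac{636013484041}{190938525} \approx 3331.0$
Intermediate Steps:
$N{\left(C \right)} = - \frac{C}{25}$ ($N{\left(C \right)} = \frac{C}{-25} = C \left(- \frac{1}{25}\right) = - \frac{C}{25}$)
$\left(\left(\frac{10000}{-9354} + \frac{9822}{1633}\right) + N{\left(24 \right)}\right) + 3327 = \left(\left(\frac{10000}{-9354} + \frac{9822}{1633}\right) - \frac{24}{25}\right) + 3327 = \left(\left(10000 \left(- \frac{1}{9354}\right) + 9822 \cdot \frac{1}{1633}\right) - \frac{24}{25}\right) + 3327 = \left(\left(- \frac{5000}{4677} + \frac{9822}{1633}\right) - \frac{24}{25}\right) + 3327 = \left(\frac{37772494}{7637541} - \frac{24}{25}\right) + 3327 = \frac{761011366}{190938525} + 3327 = \frac{636013484041}{190938525}$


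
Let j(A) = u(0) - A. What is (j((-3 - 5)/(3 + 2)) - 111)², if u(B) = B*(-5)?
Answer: 299209/25 ≈ 11968.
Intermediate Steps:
u(B) = -5*B
j(A) = -A (j(A) = -5*0 - A = 0 - A = -A)
(j((-3 - 5)/(3 + 2)) - 111)² = (-(-3 - 5)/(3 + 2) - 111)² = (-(-8)/5 - 111)² = (-1*(-8/5) - 111)² = (8/5 - 111)² = (-547/5)² = 299209/25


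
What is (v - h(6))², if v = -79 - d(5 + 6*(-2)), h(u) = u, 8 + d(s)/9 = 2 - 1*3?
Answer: 16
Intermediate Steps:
d(s) = -81 (d(s) = -72 + 9*(2 - 1*3) = -72 + 9*(2 - 3) = -72 + 9*(-1) = -72 - 9 = -81)
v = 2 (v = -79 - 1*(-81) = -79 + 81 = 2)
(v - h(6))² = (2 - 1*6)² = (2 - 6)² = (-4)² = 16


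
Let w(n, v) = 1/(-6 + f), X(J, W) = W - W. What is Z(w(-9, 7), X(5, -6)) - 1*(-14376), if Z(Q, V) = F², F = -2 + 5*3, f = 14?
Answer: 14545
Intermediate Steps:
X(J, W) = 0
w(n, v) = ⅛ (w(n, v) = 1/(-6 + 14) = 1/8 = ⅛)
F = 13 (F = -2 + 15 = 13)
Z(Q, V) = 169 (Z(Q, V) = 13² = 169)
Z(w(-9, 7), X(5, -6)) - 1*(-14376) = 169 - 1*(-14376) = 169 + 14376 = 14545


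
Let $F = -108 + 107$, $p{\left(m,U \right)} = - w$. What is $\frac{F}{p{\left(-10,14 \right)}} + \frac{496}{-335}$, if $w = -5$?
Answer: $- \frac{563}{335} \approx -1.6806$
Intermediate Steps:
$p{\left(m,U \right)} = 5$ ($p{\left(m,U \right)} = \left(-1\right) \left(-5\right) = 5$)
$F = -1$
$\frac{F}{p{\left(-10,14 \right)}} + \frac{496}{-335} = - \frac{1}{5} + \frac{496}{-335} = \left(-1\right) \frac{1}{5} + 496 \left(- \frac{1}{335}\right) = - \frac{1}{5} - \frac{496}{335} = - \frac{563}{335}$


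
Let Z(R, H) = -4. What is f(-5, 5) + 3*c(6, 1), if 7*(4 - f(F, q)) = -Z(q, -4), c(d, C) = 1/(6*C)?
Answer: 55/14 ≈ 3.9286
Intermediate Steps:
c(d, C) = 1/(6*C)
f(F, q) = 24/7 (f(F, q) = 4 - (-1)*(-4)/7 = 4 - ⅐*4 = 4 - 4/7 = 24/7)
f(-5, 5) + 3*c(6, 1) = 24/7 + 3*((⅙)/1) = 24/7 + 3*((⅙)*1) = 24/7 + 3*(⅙) = 24/7 + ½ = 55/14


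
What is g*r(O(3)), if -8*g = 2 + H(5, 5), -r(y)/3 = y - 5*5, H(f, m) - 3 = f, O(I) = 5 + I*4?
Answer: -30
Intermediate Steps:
O(I) = 5 + 4*I
H(f, m) = 3 + f
r(y) = 75 - 3*y (r(y) = -3*(y - 5*5) = -3*(y - 25) = -3*(-25 + y) = 75 - 3*y)
g = -5/4 (g = -(2 + (3 + 5))/8 = -(2 + 8)/8 = -1/8*10 = -5/4 ≈ -1.2500)
g*r(O(3)) = -5*(75 - 3*(5 + 4*3))/4 = -5*(75 - 3*(5 + 12))/4 = -5*(75 - 3*17)/4 = -5*(75 - 51)/4 = -5/4*24 = -30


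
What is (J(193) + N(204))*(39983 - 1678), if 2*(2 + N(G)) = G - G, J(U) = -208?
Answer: -8044050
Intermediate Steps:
N(G) = -2 (N(G) = -2 + (G - G)/2 = -2 + (½)*0 = -2 + 0 = -2)
(J(193) + N(204))*(39983 - 1678) = (-208 - 2)*(39983 - 1678) = -210*38305 = -8044050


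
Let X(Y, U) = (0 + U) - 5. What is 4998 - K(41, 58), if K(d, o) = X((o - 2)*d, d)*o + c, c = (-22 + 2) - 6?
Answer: 2936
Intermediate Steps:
X(Y, U) = -5 + U (X(Y, U) = U - 5 = -5 + U)
c = -26 (c = -20 - 6 = -26)
K(d, o) = -26 + o*(-5 + d) (K(d, o) = (-5 + d)*o - 26 = o*(-5 + d) - 26 = -26 + o*(-5 + d))
4998 - K(41, 58) = 4998 - (-26 + 58*(-5 + 41)) = 4998 - (-26 + 58*36) = 4998 - (-26 + 2088) = 4998 - 1*2062 = 4998 - 2062 = 2936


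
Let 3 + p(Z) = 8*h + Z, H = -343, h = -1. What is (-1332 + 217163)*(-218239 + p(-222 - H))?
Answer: -47079000199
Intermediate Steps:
p(Z) = -11 + Z (p(Z) = -3 + (8*(-1) + Z) = -3 + (-8 + Z) = -11 + Z)
(-1332 + 217163)*(-218239 + p(-222 - H)) = (-1332 + 217163)*(-218239 + (-11 + (-222 - 1*(-343)))) = 215831*(-218239 + (-11 + (-222 + 343))) = 215831*(-218239 + (-11 + 121)) = 215831*(-218239 + 110) = 215831*(-218129) = -47079000199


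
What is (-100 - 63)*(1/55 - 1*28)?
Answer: 250857/55 ≈ 4561.0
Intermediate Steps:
(-100 - 63)*(1/55 - 1*28) = -163*(1/55 - 28) = -163*(-1539/55) = 250857/55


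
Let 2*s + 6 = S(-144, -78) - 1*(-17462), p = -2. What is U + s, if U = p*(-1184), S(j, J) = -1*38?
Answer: 11077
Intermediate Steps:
S(j, J) = -38
s = 8709 (s = -3 + (-38 - 1*(-17462))/2 = -3 + (-38 + 17462)/2 = -3 + (½)*17424 = -3 + 8712 = 8709)
U = 2368 (U = -2*(-1184) = 2368)
U + s = 2368 + 8709 = 11077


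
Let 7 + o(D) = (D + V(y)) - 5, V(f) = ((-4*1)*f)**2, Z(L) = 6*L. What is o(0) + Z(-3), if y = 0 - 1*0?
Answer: -30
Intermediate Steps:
y = 0 (y = 0 + 0 = 0)
V(f) = 16*f**2 (V(f) = (-4*f)**2 = 16*f**2)
o(D) = -12 + D (o(D) = -7 + ((D + 16*0**2) - 5) = -7 + ((D + 16*0) - 5) = -7 + ((D + 0) - 5) = -7 + (D - 5) = -7 + (-5 + D) = -12 + D)
o(0) + Z(-3) = (-12 + 0) + 6*(-3) = -12 - 18 = -30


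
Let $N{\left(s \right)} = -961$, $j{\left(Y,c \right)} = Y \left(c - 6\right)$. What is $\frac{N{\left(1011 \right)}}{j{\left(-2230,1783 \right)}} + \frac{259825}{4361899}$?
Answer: $\frac{1033802910689}{17284940786290} \approx 0.059809$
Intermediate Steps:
$j{\left(Y,c \right)} = Y \left(-6 + c\right)$
$\frac{N{\left(1011 \right)}}{j{\left(-2230,1783 \right)}} + \frac{259825}{4361899} = - \frac{961}{\left(-2230\right) \left(-6 + 1783\right)} + \frac{259825}{4361899} = - \frac{961}{\left(-2230\right) 1777} + 259825 \cdot \frac{1}{4361899} = - \frac{961}{-3962710} + \frac{259825}{4361899} = \left(-961\right) \left(- \frac{1}{3962710}\right) + \frac{259825}{4361899} = \frac{961}{3962710} + \frac{259825}{4361899} = \frac{1033802910689}{17284940786290}$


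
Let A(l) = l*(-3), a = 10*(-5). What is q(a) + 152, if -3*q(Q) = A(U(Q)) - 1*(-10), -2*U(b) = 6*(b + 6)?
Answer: 842/3 ≈ 280.67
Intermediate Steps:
U(b) = -18 - 3*b (U(b) = -3*(b + 6) = -3*(6 + b) = -(36 + 6*b)/2 = -18 - 3*b)
a = -50
A(l) = -3*l
q(Q) = -64/3 - 3*Q (q(Q) = -(-3*(-18 - 3*Q) - 1*(-10))/3 = -((54 + 9*Q) + 10)/3 = -(64 + 9*Q)/3 = -64/3 - 3*Q)
q(a) + 152 = (-64/3 - 3*(-50)) + 152 = (-64/3 + 150) + 152 = 386/3 + 152 = 842/3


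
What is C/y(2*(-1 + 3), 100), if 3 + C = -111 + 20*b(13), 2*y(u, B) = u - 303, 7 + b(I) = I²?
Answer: -6252/299 ≈ -20.910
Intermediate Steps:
b(I) = -7 + I²
y(u, B) = -303/2 + u/2 (y(u, B) = (u - 303)/2 = (-303 + u)/2 = -303/2 + u/2)
C = 3126 (C = -3 + (-111 + 20*(-7 + 13²)) = -3 + (-111 + 20*(-7 + 169)) = -3 + (-111 + 20*162) = -3 + (-111 + 3240) = -3 + 3129 = 3126)
C/y(2*(-1 + 3), 100) = 3126/(-303/2 + (2*(-1 + 3))/2) = 3126/(-303/2 + (2*2)/2) = 3126/(-303/2 + (½)*4) = 3126/(-303/2 + 2) = 3126/(-299/2) = 3126*(-2/299) = -6252/299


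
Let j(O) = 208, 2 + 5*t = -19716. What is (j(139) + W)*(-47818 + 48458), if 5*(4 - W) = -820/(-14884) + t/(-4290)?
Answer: 5409702980608/39907725 ≈ 1.3556e+5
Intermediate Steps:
t = -19718/5 (t = -2/5 + (1/5)*(-19716) = -2/5 - 19716/5 = -19718/5 ≈ -3943.6)
W = 759270536/199538625 (W = 4 - (-820/(-14884) - 19718/5/(-4290))/5 = 4 - (-820*(-1/14884) - 19718/5*(-1/4290))/5 = 4 - (205/3721 + 9859/10725)/5 = 4 - 1/5*38883964/39907725 = 4 - 38883964/199538625 = 759270536/199538625 ≈ 3.8051)
(j(139) + W)*(-47818 + 48458) = (208 + 759270536/199538625)*(-47818 + 48458) = (42263304536/199538625)*640 = 5409702980608/39907725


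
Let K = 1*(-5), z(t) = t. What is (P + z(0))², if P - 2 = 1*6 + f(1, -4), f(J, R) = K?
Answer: 9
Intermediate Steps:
K = -5
f(J, R) = -5
P = 3 (P = 2 + (1*6 - 5) = 2 + (6 - 5) = 2 + 1 = 3)
(P + z(0))² = (3 + 0)² = 3² = 9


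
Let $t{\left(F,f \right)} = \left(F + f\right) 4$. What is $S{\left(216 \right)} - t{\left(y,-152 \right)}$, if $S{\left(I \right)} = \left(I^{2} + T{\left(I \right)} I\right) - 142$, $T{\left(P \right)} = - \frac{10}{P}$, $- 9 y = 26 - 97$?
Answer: $\frac{423724}{9} \approx 47080.0$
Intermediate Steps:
$y = \frac{71}{9}$ ($y = - \frac{26 - 97}{9} = \left(- \frac{1}{9}\right) \left(-71\right) = \frac{71}{9} \approx 7.8889$)
$t{\left(F,f \right)} = 4 F + 4 f$
$S{\left(I \right)} = -152 + I^{2}$ ($S{\left(I \right)} = \left(I^{2} + - \frac{10}{I} I\right) - 142 = \left(I^{2} - 10\right) - 142 = \left(-10 + I^{2}\right) - 142 = -152 + I^{2}$)
$S{\left(216 \right)} - t{\left(y,-152 \right)} = \left(-152 + 216^{2}\right) - \left(4 \cdot \frac{71}{9} + 4 \left(-152\right)\right) = \left(-152 + 46656\right) - \left(\frac{284}{9} - 608\right) = 46504 - - \frac{5188}{9} = 46504 + \frac{5188}{9} = \frac{423724}{9}$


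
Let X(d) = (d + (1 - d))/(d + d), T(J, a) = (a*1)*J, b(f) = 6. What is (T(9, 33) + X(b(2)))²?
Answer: 12709225/144 ≈ 88259.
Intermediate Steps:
T(J, a) = J*a (T(J, a) = a*J = J*a)
X(d) = 1/(2*d)
(T(9, 33) + X(b(2)))² = (9*33 + (½)/6)² = (297 + (½)*(⅙))² = (297 + 1/12)² = (3565/12)² = 12709225/144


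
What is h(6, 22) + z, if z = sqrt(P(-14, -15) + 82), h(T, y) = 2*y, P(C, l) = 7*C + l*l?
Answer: 44 + sqrt(209) ≈ 58.457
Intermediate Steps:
P(C, l) = l**2 + 7*C (P(C, l) = 7*C + l**2 = l**2 + 7*C)
z = sqrt(209) (z = sqrt(((-15)**2 + 7*(-14)) + 82) = sqrt((225 - 98) + 82) = sqrt(127 + 82) = sqrt(209) ≈ 14.457)
h(6, 22) + z = 2*22 + sqrt(209) = 44 + sqrt(209)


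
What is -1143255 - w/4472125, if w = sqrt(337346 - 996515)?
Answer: -1143255 - 3*I*sqrt(73241)/4472125 ≈ -1.1433e+6 - 0.00018155*I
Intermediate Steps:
w = 3*I*sqrt(73241) (w = sqrt(-659169) = 3*I*sqrt(73241) ≈ 811.89*I)
-1143255 - w/4472125 = -1143255 - 3*I*sqrt(73241)/4472125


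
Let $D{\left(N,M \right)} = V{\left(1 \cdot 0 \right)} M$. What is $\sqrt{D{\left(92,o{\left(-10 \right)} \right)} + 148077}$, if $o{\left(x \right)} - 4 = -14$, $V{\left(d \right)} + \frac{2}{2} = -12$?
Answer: $\sqrt{148207} \approx 384.98$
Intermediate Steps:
$V{\left(d \right)} = -13$ ($V{\left(d \right)} = -1 - 12 = -13$)
$o{\left(x \right)} = -10$ ($o{\left(x \right)} = 4 - 14 = -10$)
$D{\left(N,M \right)} = - 13 M$
$\sqrt{D{\left(92,o{\left(-10 \right)} \right)} + 148077} = \sqrt{\left(-13\right) \left(-10\right) + 148077} = \sqrt{130 + 148077} = \sqrt{148207}$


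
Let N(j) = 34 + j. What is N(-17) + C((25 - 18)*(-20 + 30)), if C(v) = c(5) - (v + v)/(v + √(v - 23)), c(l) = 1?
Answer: 77554/4853 + 140*√47/4853 ≈ 16.178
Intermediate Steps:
C(v) = 1 - 2*v/(v + √(-23 + v)) (C(v) = 1 - (v + v)/(v + √(v - 23)) = 1 - 2*v/(v + √(-23 + v)))
N(-17) + C((25 - 18)*(-20 + 30)) = (34 - 17) + (√(-23 + (25 - 18)*(-20 + 30)) - (25 - 18)*(-20 + 30))/((25 - 18)*(-20 + 30) + √(-23 + (25 - 18)*(-20 + 30))) = 17 + (√(-23 + 7*10) - 7*10)/(7*10 + √(-23 + 7*10)) = 17 + (√(-23 + 70) - 1*70)/(70 + √(-23 + 70)) = 17 + (√47 - 70)/(70 + √47) = 17 + (-70 + √47)/(70 + √47)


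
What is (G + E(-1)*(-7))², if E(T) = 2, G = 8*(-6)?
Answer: 3844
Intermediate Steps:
G = -48
(G + E(-1)*(-7))² = (-48 + 2*(-7))² = (-48 - 14)² = (-62)² = 3844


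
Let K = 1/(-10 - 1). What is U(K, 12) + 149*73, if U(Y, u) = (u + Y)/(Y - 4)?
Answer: 489334/45 ≈ 10874.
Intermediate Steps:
K = -1/11 (K = 1/(-11) = -1/11 ≈ -0.090909)
U(Y, u) = (Y + u)/(-4 + Y)
U(K, 12) + 149*73 = (-1/11 + 12)/(-4 - 1/11) + 149*73 = (131/11)/(-45/11) + 10877 = -11/45*131/11 + 10877 = -131/45 + 10877 = 489334/45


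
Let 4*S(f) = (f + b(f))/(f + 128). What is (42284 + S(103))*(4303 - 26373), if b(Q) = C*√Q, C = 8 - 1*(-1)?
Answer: -431143177165/462 - 33105*√103/154 ≈ -9.3321e+8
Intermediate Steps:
C = 9 (C = 8 + 1 = 9)
b(Q) = 9*√Q
S(f) = (f + 9*√f)/(4*(128 + f)) (S(f) = ((f + 9*√f)/(f + 128))/4 = ((f + 9*√f)/(128 + f))/4 = (f + 9*√f)/(4*(128 + f)))
(42284 + S(103))*(4303 - 26373) = (42284 + (103 + 9*√103)/(4*(128 + 103)))*(4303 - 26373) = (42284 + (¼)*(103 + 9*√103)/231)*(-22070) = (42284 + (¼)*(1/231)*(103 + 9*√103))*(-22070) = (42284 + (103/924 + 3*√103/308))*(-22070) = (39070519/924 + 3*√103/308)*(-22070) = -431143177165/462 - 33105*√103/154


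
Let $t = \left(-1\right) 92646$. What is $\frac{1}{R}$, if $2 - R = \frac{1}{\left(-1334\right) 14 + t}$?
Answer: $\frac{111322}{222645} \approx 0.5$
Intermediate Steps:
$t = -92646$
$R = \frac{222645}{111322}$ ($R = 2 - \frac{1}{\left(-1334\right) 14 - 92646} = 2 - \frac{1}{-18676 - 92646} = 2 - \frac{1}{-111322} = 2 - - \frac{1}{111322} = 2 + \frac{1}{111322} = \frac{222645}{111322} \approx 2.0$)
$\frac{1}{R} = \frac{1}{\frac{222645}{111322}} = \frac{111322}{222645}$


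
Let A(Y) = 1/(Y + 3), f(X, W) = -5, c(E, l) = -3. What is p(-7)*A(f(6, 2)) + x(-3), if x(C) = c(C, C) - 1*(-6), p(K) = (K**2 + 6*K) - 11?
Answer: 5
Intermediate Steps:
p(K) = -11 + K**2 + 6*K
x(C) = 3 (x(C) = -3 - 1*(-6) = -3 + 6 = 3)
A(Y) = 1/(3 + Y)
p(-7)*A(f(6, 2)) + x(-3) = (-11 + (-7)**2 + 6*(-7))/(3 - 5) + 3 = (-11 + 49 - 42)/(-2) + 3 = -4*(-1/2) + 3 = 2 + 3 = 5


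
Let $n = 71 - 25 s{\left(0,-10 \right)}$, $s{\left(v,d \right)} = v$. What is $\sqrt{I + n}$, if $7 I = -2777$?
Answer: $\frac{2 i \sqrt{3990}}{7} \approx 18.048 i$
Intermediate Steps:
$I = - \frac{2777}{7}$ ($I = \frac{1}{7} \left(-2777\right) = - \frac{2777}{7} \approx -396.71$)
$n = 71$ ($n = 71 - 0 = 71 + 0 = 71$)
$\sqrt{I + n} = \sqrt{- \frac{2777}{7} + 71} = \sqrt{- \frac{2280}{7}} = \frac{2 i \sqrt{3990}}{7}$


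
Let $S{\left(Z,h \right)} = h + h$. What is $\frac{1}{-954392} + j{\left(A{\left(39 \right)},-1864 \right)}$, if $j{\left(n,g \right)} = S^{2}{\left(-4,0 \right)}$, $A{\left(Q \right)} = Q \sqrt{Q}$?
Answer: $- \frac{1}{954392} \approx -1.0478 \cdot 10^{-6}$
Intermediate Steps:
$S{\left(Z,h \right)} = 2 h$
$A{\left(Q \right)} = Q^{\frac{3}{2}}$
$j{\left(n,g \right)} = 0$ ($j{\left(n,g \right)} = \left(2 \cdot 0\right)^{2} = 0^{2} = 0$)
$\frac{1}{-954392} + j{\left(A{\left(39 \right)},-1864 \right)} = \frac{1}{-954392} + 0 = - \frac{1}{954392} + 0 = - \frac{1}{954392}$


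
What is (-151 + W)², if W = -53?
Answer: 41616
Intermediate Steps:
(-151 + W)² = (-151 - 53)² = (-204)² = 41616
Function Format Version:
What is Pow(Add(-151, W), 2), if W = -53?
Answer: 41616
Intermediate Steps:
Pow(Add(-151, W), 2) = Pow(Add(-151, -53), 2) = Pow(-204, 2) = 41616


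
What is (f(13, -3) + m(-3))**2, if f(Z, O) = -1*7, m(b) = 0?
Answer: 49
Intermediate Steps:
f(Z, O) = -7
(f(13, -3) + m(-3))**2 = (-7 + 0)**2 = (-7)**2 = 49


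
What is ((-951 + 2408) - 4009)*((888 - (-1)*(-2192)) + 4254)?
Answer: -7528400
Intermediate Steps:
((-951 + 2408) - 4009)*((888 - (-1)*(-2192)) + 4254) = (1457 - 4009)*((888 - 1*2192) + 4254) = -2552*((888 - 2192) + 4254) = -2552*(-1304 + 4254) = -2552*2950 = -7528400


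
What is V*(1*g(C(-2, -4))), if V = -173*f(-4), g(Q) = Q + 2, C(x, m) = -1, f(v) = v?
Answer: 692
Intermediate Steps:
g(Q) = 2 + Q
V = 692 (V = -173*(-4) = 692)
V*(1*g(C(-2, -4))) = 692*(1*(2 - 1)) = 692*(1*1) = 692*1 = 692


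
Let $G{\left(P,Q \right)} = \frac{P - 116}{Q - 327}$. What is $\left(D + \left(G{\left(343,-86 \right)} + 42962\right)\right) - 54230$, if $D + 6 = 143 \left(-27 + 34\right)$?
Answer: $- \frac{4242976}{413} \approx -10274.0$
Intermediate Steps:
$D = 995$ ($D = -6 + 143 \left(-27 + 34\right) = -6 + 143 \cdot 7 = -6 + 1001 = 995$)
$G{\left(P,Q \right)} = \frac{-116 + P}{-327 + Q}$
$\left(D + \left(G{\left(343,-86 \right)} + 42962\right)\right) - 54230 = \left(995 + \left(\frac{-116 + 343}{-327 - 86} + 42962\right)\right) - 54230 = \left(995 + \left(\frac{1}{-413} \cdot 227 + 42962\right)\right) - 54230 = \left(995 + \left(\left(- \frac{1}{413}\right) 227 + 42962\right)\right) - 54230 = \left(995 + \left(- \frac{227}{413} + 42962\right)\right) - 54230 = \left(995 + \frac{17743079}{413}\right) - 54230 = \frac{18154014}{413} - 54230 = - \frac{4242976}{413}$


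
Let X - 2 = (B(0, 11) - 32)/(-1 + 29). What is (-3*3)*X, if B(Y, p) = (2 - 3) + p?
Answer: -153/14 ≈ -10.929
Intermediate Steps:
B(Y, p) = -1 + p
X = 17/14 (X = 2 + ((-1 + 11) - 32)/(-1 + 29) = 2 + (10 - 32)/28 = 2 - 22*1/28 = 2 - 11/14 = 17/14 ≈ 1.2143)
(-3*3)*X = -3*3*(17/14) = -9*17/14 = -153/14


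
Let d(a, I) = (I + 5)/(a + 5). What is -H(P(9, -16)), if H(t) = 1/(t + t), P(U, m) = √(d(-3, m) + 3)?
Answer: I*√10/10 ≈ 0.31623*I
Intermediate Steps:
d(a, I) = (5 + I)/(5 + a)
P(U, m) = √(11/2 + m/2) (P(U, m) = √((5 + m)/(5 - 3) + 3) = √((5 + m)/2 + 3) = √((5/2 + m/2) + 3) = √(11/2 + m/2))
H(t) = 1/(2*t)
-H(P(9, -16)) = -1/(2*(√(22 + 2*(-16))/2)) = -1/(2*(√(22 - 32)/2)) = -1/(2*(√(-10)/2)) = -1/(2*((I*√10)/2)) = -1/(2*(I*√10/2)) = -(-I*√10/5)/2 = -(-1)*I*√10/10 = I*√10/10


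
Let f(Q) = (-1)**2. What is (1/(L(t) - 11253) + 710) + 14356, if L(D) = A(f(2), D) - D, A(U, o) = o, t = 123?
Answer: 169537697/11253 ≈ 15066.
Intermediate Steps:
f(Q) = 1
L(D) = 0 (L(D) = D - D = 0)
(1/(L(t) - 11253) + 710) + 14356 = (1/(0 - 11253) + 710) + 14356 = (1/(-11253) + 710) + 14356 = (-1/11253 + 710) + 14356 = 7989629/11253 + 14356 = 169537697/11253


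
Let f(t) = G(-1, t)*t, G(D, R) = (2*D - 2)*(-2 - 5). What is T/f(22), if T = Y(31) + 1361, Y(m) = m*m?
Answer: 1161/308 ≈ 3.7695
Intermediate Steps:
Y(m) = m**2
G(D, R) = 14 - 14*D (G(D, R) = (-2 + 2*D)*(-7) = 14 - 14*D)
f(t) = 28*t (f(t) = (14 - 14*(-1))*t = (14 + 14)*t = 28*t)
T = 2322 (T = 31**2 + 1361 = 961 + 1361 = 2322)
T/f(22) = 2322/((28*22)) = 2322/616 = 2322*(1/616) = 1161/308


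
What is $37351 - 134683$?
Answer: $-97332$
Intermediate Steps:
$37351 - 134683 = -97332$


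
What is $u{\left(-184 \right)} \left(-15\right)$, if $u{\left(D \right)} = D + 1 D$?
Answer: $5520$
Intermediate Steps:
$u{\left(D \right)} = 2 D$ ($u{\left(D \right)} = D + D = 2 D$)
$u{\left(-184 \right)} \left(-15\right) = 2 \left(-184\right) \left(-15\right) = \left(-368\right) \left(-15\right) = 5520$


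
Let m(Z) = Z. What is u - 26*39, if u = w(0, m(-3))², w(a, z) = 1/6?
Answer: -36503/36 ≈ -1014.0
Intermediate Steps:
w(a, z) = ⅙
u = 1/36 (u = (⅙)² = 1/36 ≈ 0.027778)
u - 26*39 = 1/36 - 26*39 = 1/36 - 1014 = -36503/36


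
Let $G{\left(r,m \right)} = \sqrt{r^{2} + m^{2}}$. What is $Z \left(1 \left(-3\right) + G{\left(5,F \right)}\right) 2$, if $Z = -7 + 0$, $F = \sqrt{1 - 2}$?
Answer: $42 - 28 \sqrt{6} \approx -26.586$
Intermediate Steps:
$F = i$ ($F = \sqrt{-1} = i \approx 1.0 i$)
$Z = -7$
$G{\left(r,m \right)} = \sqrt{m^{2} + r^{2}}$
$Z \left(1 \left(-3\right) + G{\left(5,F \right)}\right) 2 = - 7 \left(1 \left(-3\right) + \sqrt{i^{2} + 5^{2}}\right) 2 = - 7 \left(-3 + \sqrt{-1 + 25}\right) 2 = - 7 \left(-3 + \sqrt{24}\right) 2 = - 7 \left(-3 + 2 \sqrt{6}\right) 2 = \left(21 - 14 \sqrt{6}\right) 2 = 42 - 28 \sqrt{6}$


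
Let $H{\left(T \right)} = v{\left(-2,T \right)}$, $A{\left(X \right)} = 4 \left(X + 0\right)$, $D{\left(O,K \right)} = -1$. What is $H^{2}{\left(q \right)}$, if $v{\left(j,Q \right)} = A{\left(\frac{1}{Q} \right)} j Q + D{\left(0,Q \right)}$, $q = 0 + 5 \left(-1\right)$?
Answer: $81$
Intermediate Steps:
$q = -5$ ($q = 0 - 5 = -5$)
$A{\left(X \right)} = 4 X$
$v{\left(j,Q \right)} = -1 + 4 j$ ($v{\left(j,Q \right)} = \frac{4}{Q} j Q - 1 = \frac{4 j}{Q} Q - 1 = 4 j - 1 = -1 + 4 j$)
$H{\left(T \right)} = -9$ ($H{\left(T \right)} = -1 + 4 \left(-2\right) = -1 - 8 = -9$)
$H^{2}{\left(q \right)} = \left(-9\right)^{2} = 81$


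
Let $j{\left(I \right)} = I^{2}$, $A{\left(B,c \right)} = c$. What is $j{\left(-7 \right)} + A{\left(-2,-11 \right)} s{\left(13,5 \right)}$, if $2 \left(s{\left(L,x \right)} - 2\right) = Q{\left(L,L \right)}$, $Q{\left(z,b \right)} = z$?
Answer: $- \frac{89}{2} \approx -44.5$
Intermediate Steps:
$s{\left(L,x \right)} = 2 + \frac{L}{2}$
$j{\left(-7 \right)} + A{\left(-2,-11 \right)} s{\left(13,5 \right)} = \left(-7\right)^{2} - 11 \left(2 + \frac{1}{2} \cdot 13\right) = 49 - 11 \left(2 + \frac{13}{2}\right) = 49 - \frac{187}{2} = - \frac{89}{2}$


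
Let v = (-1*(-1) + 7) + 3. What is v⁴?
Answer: 14641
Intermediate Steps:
v = 11 (v = (1 + 7) + 3 = 8 + 3 = 11)
v⁴ = 11⁴ = 14641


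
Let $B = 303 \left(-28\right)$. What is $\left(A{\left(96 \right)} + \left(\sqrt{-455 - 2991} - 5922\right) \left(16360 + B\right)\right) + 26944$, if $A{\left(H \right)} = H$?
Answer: $-46614632 + 7876 i \sqrt{3446} \approx -4.6615 \cdot 10^{7} + 4.6234 \cdot 10^{5} i$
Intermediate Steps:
$B = -8484$
$\left(A{\left(96 \right)} + \left(\sqrt{-455 - 2991} - 5922\right) \left(16360 + B\right)\right) + 26944 = \left(96 + \left(\sqrt{-455 - 2991} - 5922\right) \left(16360 - 8484\right)\right) + 26944 = \left(96 + \left(\sqrt{-3446} - 5922\right) 7876\right) + 26944 = \left(96 + \left(i \sqrt{3446} - 5922\right) 7876\right) + 26944 = \left(96 + \left(-5922 + i \sqrt{3446}\right) 7876\right) + 26944 = \left(96 - \left(46641672 - 7876 i \sqrt{3446}\right)\right) + 26944 = \left(-46641576 + 7876 i \sqrt{3446}\right) + 26944 = -46614632 + 7876 i \sqrt{3446}$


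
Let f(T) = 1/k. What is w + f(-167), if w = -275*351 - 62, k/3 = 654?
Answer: -189503693/1962 ≈ -96587.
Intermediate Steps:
k = 1962 (k = 3*654 = 1962)
f(T) = 1/1962
w = -96587 (w = -96525 - 62 = -96587)
w + f(-167) = -96587 + 1/1962 = -189503693/1962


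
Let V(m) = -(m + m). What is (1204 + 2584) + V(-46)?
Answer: 3880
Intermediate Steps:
V(m) = -2*m
(1204 + 2584) + V(-46) = (1204 + 2584) - 2*(-46) = 3788 + 92 = 3880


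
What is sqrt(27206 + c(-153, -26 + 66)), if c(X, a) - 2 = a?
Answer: 4*sqrt(1703) ≈ 165.07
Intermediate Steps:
c(X, a) = 2 + a
sqrt(27206 + c(-153, -26 + 66)) = sqrt(27206 + (2 + (-26 + 66))) = sqrt(27206 + (2 + 40)) = sqrt(27206 + 42) = sqrt(27248) = 4*sqrt(1703)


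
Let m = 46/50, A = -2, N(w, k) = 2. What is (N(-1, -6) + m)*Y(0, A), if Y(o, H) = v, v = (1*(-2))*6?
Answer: -876/25 ≈ -35.040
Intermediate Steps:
v = -12 (v = -2*6 = -12)
Y(o, H) = -12
m = 23/25 (m = 46*(1/50) = 23/25 ≈ 0.92000)
(N(-1, -6) + m)*Y(0, A) = (2 + 23/25)*(-12) = (73/25)*(-12) = -876/25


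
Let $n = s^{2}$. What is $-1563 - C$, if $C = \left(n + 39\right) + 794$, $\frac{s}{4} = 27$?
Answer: $-14060$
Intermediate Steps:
$s = 108$ ($s = 4 \cdot 27 = 108$)
$n = 11664$ ($n = 108^{2} = 11664$)
$C = 12497$ ($C = \left(11664 + 39\right) + 794 = 11703 + 794 = 12497$)
$-1563 - C = -1563 - 12497 = -14060$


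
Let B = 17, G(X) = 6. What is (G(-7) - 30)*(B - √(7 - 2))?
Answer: -408 + 24*√5 ≈ -354.33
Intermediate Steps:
(G(-7) - 30)*(B - √(7 - 2)) = (6 - 30)*(17 - √(7 - 2)) = -24*(17 - √5) = -408 + 24*√5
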